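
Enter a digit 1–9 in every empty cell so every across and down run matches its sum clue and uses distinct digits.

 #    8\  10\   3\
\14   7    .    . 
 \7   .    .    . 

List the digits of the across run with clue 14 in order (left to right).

7, 6, 1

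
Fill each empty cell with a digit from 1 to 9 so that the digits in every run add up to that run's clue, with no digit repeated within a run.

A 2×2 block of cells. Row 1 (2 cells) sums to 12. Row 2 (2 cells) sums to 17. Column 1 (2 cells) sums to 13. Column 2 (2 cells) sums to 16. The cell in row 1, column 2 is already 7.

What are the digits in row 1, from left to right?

5 7

17 in 2 cells must be {8,9}; 16 in 2 cells must be {7,9}.
(1,1) = 12 − 7 = 5 completes the 12 across.
(2,1) = 13 − 5 = 8 completes the 13 down.
(2,2) = 17 − 8 = 9 completes the 17 across.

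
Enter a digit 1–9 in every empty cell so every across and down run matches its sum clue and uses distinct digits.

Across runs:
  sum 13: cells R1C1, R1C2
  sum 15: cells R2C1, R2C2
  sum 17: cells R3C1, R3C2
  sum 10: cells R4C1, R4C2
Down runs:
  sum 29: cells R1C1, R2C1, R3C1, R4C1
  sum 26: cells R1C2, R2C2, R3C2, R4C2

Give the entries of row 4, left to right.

7 3

17 in 2 cells must be {8,9}; 29 in 4 cells must be {5,7,8,9}.
Nothing is forced directly, so branch on R4C1, whose candidates are 7 or 8 or 9. If R4C1 = 8: that forces R3C1 = 9, R3C2 = 8, R4C2 = 2, R2C1 = 7, after which R2C2 would have to be in {8} for the 15 across but in {7,9} for the 26 down — contradiction. If R4C1 = 9: that forces R3C1 = 8, R3C2 = 9, after which R4C2 would have to be in {1} for the 10 across but in {2,3,4,5,6,7,8} for the 26 down — contradiction. So R4C1 = 7.
R4C2 = 10 − 7 = 3 completes the 10 across.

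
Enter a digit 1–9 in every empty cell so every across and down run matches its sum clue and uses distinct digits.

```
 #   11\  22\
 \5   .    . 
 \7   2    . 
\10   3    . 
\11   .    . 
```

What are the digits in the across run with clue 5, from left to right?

11 in 4 cells must be {1,2,3,5}.
R1C1 = 1: the only remaining digit allowed by both the 5 across and the 11 down.
R1C2 = 5 − 1 = 4 completes the 5 across.
R2C2 = 7 − 2 = 5 completes the 7 across.
R3C2 = 10 − 3 = 7 completes the 10 across.
R4C1 = 11 − 6 = 5 completes the 11 down.
R4C2 = 11 − 5 = 6 completes the 11 across.

1 4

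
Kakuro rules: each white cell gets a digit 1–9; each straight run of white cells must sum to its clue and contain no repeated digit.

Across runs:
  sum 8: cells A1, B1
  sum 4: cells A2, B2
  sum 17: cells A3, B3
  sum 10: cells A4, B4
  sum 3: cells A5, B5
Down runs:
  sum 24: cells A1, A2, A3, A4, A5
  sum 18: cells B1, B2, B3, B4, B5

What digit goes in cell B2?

4 in 2 cells must be {1,3}; 17 in 2 cells must be {8,9}; 3 in 2 cells must be {1,2}.
Only 8 fits B3 under both its across sum 17 and down sum 18.
A3 = 17 − 8 = 9 completes the 17 across.
Nothing is forced directly, so branch on A2, whose candidates are 1 or 3. If A2 = 1: that forces B2 = 3, A5 = 2, B5 = 1, B1 = 2, B4 = 4, after which A1 would have to be in {6} for the 8 across but in {4,5,7,8} for the 24 down — contradiction. So A2 = 3.
B2 = 4 − 3 = 1 completes the 4 across.

1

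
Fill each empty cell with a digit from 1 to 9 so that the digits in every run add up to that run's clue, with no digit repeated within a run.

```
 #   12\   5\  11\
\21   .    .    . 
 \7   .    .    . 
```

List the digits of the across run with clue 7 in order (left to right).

7 in 3 cells must be {1,2,4}.
The 21 across and the 5 down share only 4, so R1C2 = 4.
The 7 across and the 12 down share only 4, so R2C1 = 4.
R2C2 = 5 − 4 = 1 completes the 5 down.
R2C3 = 7 − 5 = 2 completes the 7 across.
R1C1 = 12 − 4 = 8 completes the 12 down.
R1C3 = 21 − 12 = 9 completes the 21 across.

4, 1, 2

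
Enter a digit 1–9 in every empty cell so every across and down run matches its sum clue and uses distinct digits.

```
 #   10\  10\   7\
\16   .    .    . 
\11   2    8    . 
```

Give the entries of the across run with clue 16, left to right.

R1C1 = 10 − 2 = 8 completes the 10 down.
R1C2 = 10 − 8 = 2 completes the 10 down.
R1C3 = 16 − 10 = 6 completes the 16 across.
R2C3 = 11 − 10 = 1 completes the 11 across.

8, 2, 6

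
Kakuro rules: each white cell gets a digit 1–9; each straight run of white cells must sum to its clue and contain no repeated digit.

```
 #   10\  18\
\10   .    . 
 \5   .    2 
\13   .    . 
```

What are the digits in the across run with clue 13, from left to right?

R2C1 = 5 − 2 = 3 completes the 5 across.
No cell is forced outright now. R1C2 can only be 7 or 9 (the digits allowed by both its 10 across and its 18 down). If R1C2 = 7: then R1C1 would have to be in {3} for the 10 across but in {1,2,5,6} for the 10 down — contradiction. So R1C2 = 9.
R1C1 = 10 − 9 = 1 completes the 10 across.
R3C1 = 10 − 4 = 6 completes the 10 down.
R3C2 = 13 − 6 = 7 completes the 13 across.

6 7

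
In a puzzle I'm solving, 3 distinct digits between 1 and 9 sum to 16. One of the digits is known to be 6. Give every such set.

3 distinct digits from 1–9 sum between 6 and 24.
Keeping only sets containing 6.

{1,6,9}; {2,6,8}; {3,6,7}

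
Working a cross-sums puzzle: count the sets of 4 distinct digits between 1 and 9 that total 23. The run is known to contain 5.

4 distinct digits from 1–9 sum between 10 and 30.
Keeping only sets containing 5.
Enumerating: {1,5,8,9}, {2,5,7,9}, {3,5,6,9}, {3,5,7,8}, {4,5,6,8}.

5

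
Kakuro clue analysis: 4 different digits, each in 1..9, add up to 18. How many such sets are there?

4 distinct digits from 1–9 sum between 10 and 30.

11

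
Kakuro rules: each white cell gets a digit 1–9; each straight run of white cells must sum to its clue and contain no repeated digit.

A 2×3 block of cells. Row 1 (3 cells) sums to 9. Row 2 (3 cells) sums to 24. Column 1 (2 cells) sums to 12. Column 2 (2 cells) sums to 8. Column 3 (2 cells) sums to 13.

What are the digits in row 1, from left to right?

24 in 3 cells must be {7,8,9}.
The 24 across and the 8 down share only 7, so (2,2) = 7.
(1,2) = 8 − 7 = 1 completes the 8 down.
Nothing is forced directly, so branch on (1,1), whose candidates are 3 or 5. If (1,1) = 5: then (1,3) would have to be in {3} for the 9 across but in {4,5,6,7,8,9} for the 13 down — contradiction. So (1,1) = 3.
(1,3) = 9 − 4 = 5 completes the 9 across.
(2,1) = 12 − 3 = 9 completes the 12 down.
(2,3) = 24 − 16 = 8 completes the 24 across.

3, 1, 5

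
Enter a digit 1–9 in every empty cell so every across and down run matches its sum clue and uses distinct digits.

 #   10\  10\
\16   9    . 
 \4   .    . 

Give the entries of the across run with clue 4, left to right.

1 3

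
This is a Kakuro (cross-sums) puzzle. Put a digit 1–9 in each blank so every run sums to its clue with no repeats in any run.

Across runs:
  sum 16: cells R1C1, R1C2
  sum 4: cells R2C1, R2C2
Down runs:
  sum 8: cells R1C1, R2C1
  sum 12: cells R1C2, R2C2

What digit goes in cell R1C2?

9

16 in 2 cells must be {7,9}; 4 in 2 cells must be {1,3}.
The 16 across and the 8 down share only 7, so R1C1 = 7.
R1C2 = 16 − 7 = 9 completes the 16 across.
R2C1 = 8 − 7 = 1 completes the 8 down.
R2C2 = 4 − 1 = 3 completes the 4 across.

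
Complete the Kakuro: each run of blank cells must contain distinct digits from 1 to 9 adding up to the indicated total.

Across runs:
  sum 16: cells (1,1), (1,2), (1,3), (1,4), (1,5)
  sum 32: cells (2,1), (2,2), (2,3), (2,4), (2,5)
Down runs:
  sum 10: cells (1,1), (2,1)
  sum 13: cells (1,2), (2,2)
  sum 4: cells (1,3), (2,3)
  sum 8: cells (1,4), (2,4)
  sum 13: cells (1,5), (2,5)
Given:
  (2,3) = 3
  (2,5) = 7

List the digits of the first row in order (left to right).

16 in 5 cells must be {1,2,3,4,6}; 4 in 2 cells must be {1,3}.
(1,3) = 4 − 3 = 1 completes the 4 down.
(1,5) = 13 − 7 = 6 completes the 13 down.
(2,4) = 5: the only remaining digit allowed by both the 32 across and the 8 down.
(1,2) = 4: the only remaining digit allowed by both the 16 across and the 13 down.
(1,4) = 8 − 5 = 3 completes the 8 down.
(2,2) = 13 − 4 = 9 completes the 13 down.
(1,1) = 16 − 14 = 2 completes the 16 across.

2 4 1 3 6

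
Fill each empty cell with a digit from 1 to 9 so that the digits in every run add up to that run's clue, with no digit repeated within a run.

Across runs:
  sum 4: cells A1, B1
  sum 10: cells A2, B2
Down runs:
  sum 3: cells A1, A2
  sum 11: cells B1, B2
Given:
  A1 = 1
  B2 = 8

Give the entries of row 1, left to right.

1, 3

4 in 2 cells must be {1,3}; 3 in 2 cells must be {1,2}.
B1 = 4 − 1 = 3 completes the 4 across.
A2 = 10 − 8 = 2 completes the 10 across.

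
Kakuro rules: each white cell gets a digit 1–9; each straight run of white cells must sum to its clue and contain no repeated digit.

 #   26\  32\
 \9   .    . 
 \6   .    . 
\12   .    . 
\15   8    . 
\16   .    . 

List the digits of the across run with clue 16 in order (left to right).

16 in 2 cells must be {7,9}.
R4C2 = 15 − 8 = 7 completes the 15 across.
Given what's placed, R5C2 must be 9 to fit the 16 across and 32 down.
R5C1 = 16 − 9 = 7 completes the 16 across.

7 9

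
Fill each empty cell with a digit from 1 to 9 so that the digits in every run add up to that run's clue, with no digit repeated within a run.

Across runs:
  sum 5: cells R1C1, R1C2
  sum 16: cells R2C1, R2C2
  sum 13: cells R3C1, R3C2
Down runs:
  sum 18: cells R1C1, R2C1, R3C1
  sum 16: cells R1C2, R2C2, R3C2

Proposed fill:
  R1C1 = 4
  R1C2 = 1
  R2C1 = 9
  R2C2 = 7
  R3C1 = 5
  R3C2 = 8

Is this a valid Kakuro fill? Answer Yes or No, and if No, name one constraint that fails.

Yes

Across: 4+1=5; 9+7=16; 5+8=13. Down: 4+9+5=18; 1+7+8=16. No digit repeats within any run.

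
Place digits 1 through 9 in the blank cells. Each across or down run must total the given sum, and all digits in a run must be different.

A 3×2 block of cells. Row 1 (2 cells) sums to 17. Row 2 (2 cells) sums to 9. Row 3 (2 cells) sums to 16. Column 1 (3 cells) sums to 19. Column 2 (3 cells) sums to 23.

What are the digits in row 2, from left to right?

3, 6

17 in 2 cells must be {8,9}; 16 in 2 cells must be {7,9}; 23 in 3 cells must be {6,8,9}.
The 16 across and the 23 down share only 9, so (3,2) = 9.
Given what's placed, (1,2) must be 8 to fit the 17 across and 23 down.
(2,2) = 23 − 17 = 6 completes the 23 down.
(3,1) = 16 − 9 = 7 completes the 16 across.
(1,1) = 17 − 8 = 9 completes the 17 across.
(2,1) = 9 − 6 = 3 completes the 9 across.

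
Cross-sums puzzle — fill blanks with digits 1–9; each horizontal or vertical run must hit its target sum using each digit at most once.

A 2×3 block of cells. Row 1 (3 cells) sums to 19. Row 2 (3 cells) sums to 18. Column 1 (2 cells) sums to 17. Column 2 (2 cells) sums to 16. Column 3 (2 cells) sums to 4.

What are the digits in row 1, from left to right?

9 7 3

17 in 2 cells must be {8,9}; 16 in 2 cells must be {7,9}; 4 in 2 cells must be {1,3}.
The 19 across and the 4 down share only 3, so (1,3) = 3.
(2,3) = 4 − 3 = 1 completes the 4 down.
Given what's placed, (1,1) must be 9 to fit the 19 across and 17 down.
(1,2) = 19 − 12 = 7 completes the 19 across.
(2,1) = 17 − 9 = 8 completes the 17 down.
(2,2) = 18 − 9 = 9 completes the 18 across.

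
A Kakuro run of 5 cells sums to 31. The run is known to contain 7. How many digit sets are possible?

5 distinct digits from 1–9 sum between 15 and 35.
Keeping only sets containing 7.
Enumerating: {1,6,7,8,9}, {2,5,7,8,9}, {3,4,7,8,9}, {4,5,6,7,9}.

4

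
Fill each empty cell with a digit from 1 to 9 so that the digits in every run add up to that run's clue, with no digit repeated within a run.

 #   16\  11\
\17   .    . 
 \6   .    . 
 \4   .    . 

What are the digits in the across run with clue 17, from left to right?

17 in 2 cells must be {8,9}; 4 in 2 cells must be {1,3}.
The 17 across and the 11 down share only 8, so R1C2 = 8.
Given what's placed, R3C2 must be 1 to fit the 4 across and 11 down.
R1C1 = 17 − 8 = 9 completes the 17 across.
R2C2 = 11 − 9 = 2 completes the 11 down.
R3C1 = 4 − 1 = 3 completes the 4 across.
R2C1 = 6 − 2 = 4 completes the 6 across.

9, 8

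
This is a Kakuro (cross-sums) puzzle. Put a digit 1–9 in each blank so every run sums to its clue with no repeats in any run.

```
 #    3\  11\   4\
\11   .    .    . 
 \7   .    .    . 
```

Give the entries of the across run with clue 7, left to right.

2 4 1

7 in 3 cells must be {1,2,4}; 3 in 2 cells must be {1,2}; 4 in 2 cells must be {1,3}.
The 7 across and the 4 down share only 1, so R2C3 = 1.
R1C3 = 4 − 1 = 3 completes the 4 down.
Given what's placed, R2C1 must be 2 to fit the 7 across and 3 down.
R2C2 = 7 − 3 = 4 completes the 7 across.
R1C1 = 3 − 2 = 1 completes the 3 down.
R1C2 = 11 − 4 = 7 completes the 11 across.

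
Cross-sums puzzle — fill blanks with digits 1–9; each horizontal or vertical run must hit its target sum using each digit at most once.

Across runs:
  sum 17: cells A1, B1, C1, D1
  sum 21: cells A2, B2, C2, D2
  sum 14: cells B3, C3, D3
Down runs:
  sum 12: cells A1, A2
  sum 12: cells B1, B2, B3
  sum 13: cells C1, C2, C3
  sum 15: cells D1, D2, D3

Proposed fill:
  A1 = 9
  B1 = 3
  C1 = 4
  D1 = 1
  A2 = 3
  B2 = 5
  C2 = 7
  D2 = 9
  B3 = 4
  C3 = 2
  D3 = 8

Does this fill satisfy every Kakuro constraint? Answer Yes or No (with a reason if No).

No — the across run A2–D2 sums to 24, not 21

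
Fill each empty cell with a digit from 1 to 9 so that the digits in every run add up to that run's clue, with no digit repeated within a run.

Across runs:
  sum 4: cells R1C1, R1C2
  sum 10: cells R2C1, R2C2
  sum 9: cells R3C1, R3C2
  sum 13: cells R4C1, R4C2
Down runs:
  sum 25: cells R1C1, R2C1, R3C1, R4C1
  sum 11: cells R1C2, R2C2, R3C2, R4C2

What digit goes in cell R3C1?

4 in 2 cells must be {1,3}; 11 in 4 cells must be {1,2,3,5}.
Only 5 fits R4C2 under both its across sum 13 and down sum 11.
R4C1 = 13 − 5 = 8 completes the 13 across.
Nothing is forced directly, so branch on R1C1, whose candidates are 1 or 3. If R1C1 = 3: that forces R1C2 = 1, R2C1 = 9, after which R2C2 would have to be in {1} for the 10 across but in {2,3} for the 11 down — contradiction. So R1C1 = 1.
R1C2 = 4 − 1 = 3 completes the 4 across.
R3C1 = 7: the only remaining digit allowed by both the 9 across and the 25 down.

7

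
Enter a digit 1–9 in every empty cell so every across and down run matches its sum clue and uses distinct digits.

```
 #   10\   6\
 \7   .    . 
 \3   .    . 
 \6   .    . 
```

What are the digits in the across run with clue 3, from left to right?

1, 2

3 in 2 cells must be {1,2}; 6 in 3 cells must be {1,2,3}.
Nothing is forced directly, so branch on R2C1, whose candidates are 1 or 2. If R2C1 = 2: that forces R2C2 = 1, R3C2 = 2, R1C2 = 3, after which R3C1 would have to be in {4} for the 6 across but in {1,3,5,7} for the 10 down — contradiction. So R2C1 = 1.
R2C2 = 3 − 1 = 2 completes the 3 across.
Given what's placed, R3C2 must be 1 to fit the 6 across and 6 down.
R1C2 = 6 − 3 = 3 completes the 6 down.
R3C1 = 6 − 1 = 5 completes the 6 across.
R1C1 = 7 − 3 = 4 completes the 7 across.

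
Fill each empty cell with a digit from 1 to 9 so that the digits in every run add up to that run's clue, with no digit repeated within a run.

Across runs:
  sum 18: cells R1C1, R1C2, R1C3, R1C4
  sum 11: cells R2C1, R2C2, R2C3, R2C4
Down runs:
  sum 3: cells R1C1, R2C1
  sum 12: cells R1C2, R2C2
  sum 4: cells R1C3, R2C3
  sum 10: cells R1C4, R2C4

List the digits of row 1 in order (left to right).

11 in 4 cells must be {1,2,3,5}; 3 in 2 cells must be {1,2}; 4 in 2 cells must be {1,3}.
Nothing is forced directly, so branch on R1C1, whose candidates are 1 or 2. If R1C1 = 1: that forces R1C3 = 3, R2C1 = 2, R2C3 = 1, R2C4 = 3, after which R1C4 would have to be in {5,6,8,9} for the 18 across but in {7} for the 10 down — contradiction. So R1C1 = 2.
R2C1 = 3 − 2 = 1 completes the 3 down.
Given what's placed, R2C3 must be 3 to fit the 11 across and 4 down.
R2C4 = 2: the only remaining digit allowed by both the 11 across and the 10 down.
R1C3 = 4 − 3 = 1 completes the 4 down.
R1C4 = 10 − 2 = 8 completes the 10 down.
R2C2 = 11 − 6 = 5 completes the 11 across.
R1C2 = 18 − 11 = 7 completes the 18 across.

2, 7, 1, 8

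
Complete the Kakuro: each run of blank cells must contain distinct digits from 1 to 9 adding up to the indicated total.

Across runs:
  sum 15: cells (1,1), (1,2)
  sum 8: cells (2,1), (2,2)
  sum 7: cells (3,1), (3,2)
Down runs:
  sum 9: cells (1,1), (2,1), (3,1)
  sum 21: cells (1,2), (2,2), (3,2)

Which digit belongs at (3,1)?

2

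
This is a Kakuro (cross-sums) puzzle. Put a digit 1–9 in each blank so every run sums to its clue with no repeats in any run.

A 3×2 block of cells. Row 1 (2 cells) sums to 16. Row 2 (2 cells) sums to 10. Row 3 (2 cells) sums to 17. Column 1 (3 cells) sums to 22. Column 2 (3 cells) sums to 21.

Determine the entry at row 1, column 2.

9

16 in 2 cells must be {7,9}; 17 in 2 cells must be {8,9}.
Nothing is forced directly, so branch on (3,2), whose candidates are 8 or 9. If (3,2) = 9: that forces (1,2) = 7, after which (2,2) would have to be in {1,2,3,4,6,7,8,9} for the 10 across but in {5} for the 21 down — contradiction. So (3,2) = 8.
(3,1) = 17 − 8 = 9 completes the 17 across.
Given what's placed, (1,1) must be 7 to fit the 16 across and 22 down.
(1,2) = 16 − 7 = 9 completes the 16 across.
(2,1) = 22 − 16 = 6 completes the 22 down.
(2,2) = 10 − 6 = 4 completes the 10 across.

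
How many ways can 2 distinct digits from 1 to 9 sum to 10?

2 distinct digits from 1–9 sum between 3 and 17.
Enumerating: {1,9}, {2,8}, {3,7}, {4,6}.

4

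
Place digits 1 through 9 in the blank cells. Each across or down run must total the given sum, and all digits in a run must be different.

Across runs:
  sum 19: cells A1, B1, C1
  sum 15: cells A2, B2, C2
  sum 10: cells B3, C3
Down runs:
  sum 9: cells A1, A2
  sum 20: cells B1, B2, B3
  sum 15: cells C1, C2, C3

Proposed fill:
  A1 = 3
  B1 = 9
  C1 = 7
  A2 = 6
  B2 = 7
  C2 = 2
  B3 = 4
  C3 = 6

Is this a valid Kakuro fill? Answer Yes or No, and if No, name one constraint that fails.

Across: 3+9+7=19; 6+7+2=15; 4+6=10. Down: 3+6=9; 9+7+4=20; 7+2+6=15. No digit repeats within any run.

Yes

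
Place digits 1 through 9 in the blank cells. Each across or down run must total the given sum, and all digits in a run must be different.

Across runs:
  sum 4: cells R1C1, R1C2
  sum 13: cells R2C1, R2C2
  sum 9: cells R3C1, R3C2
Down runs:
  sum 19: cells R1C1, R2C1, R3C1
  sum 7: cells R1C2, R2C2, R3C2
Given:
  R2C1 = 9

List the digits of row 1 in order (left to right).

4 in 2 cells must be {1,3}; 7 in 3 cells must be {1,2,4}.
Given what's placed, R1C1 must be 3 to fit the 4 across and 19 down.
R1C2 = 4 − 3 = 1 completes the 4 across.
R2C2 = 13 − 9 = 4 completes the 13 across.
R3C1 = 19 − 12 = 7 completes the 19 down.
R3C2 = 9 − 7 = 2 completes the 9 across.

3 1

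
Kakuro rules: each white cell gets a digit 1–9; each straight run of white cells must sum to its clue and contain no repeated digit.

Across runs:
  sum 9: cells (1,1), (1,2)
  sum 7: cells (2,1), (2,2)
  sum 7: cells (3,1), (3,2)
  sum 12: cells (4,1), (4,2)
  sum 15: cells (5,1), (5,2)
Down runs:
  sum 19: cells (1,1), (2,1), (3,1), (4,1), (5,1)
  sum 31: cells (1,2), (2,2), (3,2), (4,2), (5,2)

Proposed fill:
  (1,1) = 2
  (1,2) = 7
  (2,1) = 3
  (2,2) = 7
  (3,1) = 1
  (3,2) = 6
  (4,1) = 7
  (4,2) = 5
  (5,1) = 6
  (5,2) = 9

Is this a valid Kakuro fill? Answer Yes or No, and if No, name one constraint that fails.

No — the across run (2,1)–(2,2) sums to 10, not 7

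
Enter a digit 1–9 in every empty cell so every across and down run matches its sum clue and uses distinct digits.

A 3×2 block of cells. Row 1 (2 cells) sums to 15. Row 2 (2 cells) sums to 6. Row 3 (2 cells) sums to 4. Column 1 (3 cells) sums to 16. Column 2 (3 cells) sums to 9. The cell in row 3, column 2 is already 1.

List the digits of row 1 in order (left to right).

4 in 2 cells must be {1,3}.
(1,2) = 6: the only remaining digit allowed by both the 15 across and the 9 down.
(2,2) = 9 − 7 = 2 completes the 9 down.
(3,1) = 4 − 1 = 3 completes the 4 across.
(1,1) = 15 − 6 = 9 completes the 15 across.
(2,1) = 6 − 2 = 4 completes the 6 across.

9 6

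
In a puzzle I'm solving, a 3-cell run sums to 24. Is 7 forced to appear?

Yes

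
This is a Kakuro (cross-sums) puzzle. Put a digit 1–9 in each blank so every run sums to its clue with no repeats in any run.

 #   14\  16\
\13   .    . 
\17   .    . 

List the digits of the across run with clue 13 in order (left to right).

6 7

17 in 2 cells must be {8,9}; 16 in 2 cells must be {7,9}.
The 17 across and the 16 down share only 9, so R2C2 = 9.
R1C2 = 16 − 9 = 7 completes the 16 down.
R2C1 = 17 − 9 = 8 completes the 17 across.
R1C1 = 13 − 7 = 6 completes the 13 across.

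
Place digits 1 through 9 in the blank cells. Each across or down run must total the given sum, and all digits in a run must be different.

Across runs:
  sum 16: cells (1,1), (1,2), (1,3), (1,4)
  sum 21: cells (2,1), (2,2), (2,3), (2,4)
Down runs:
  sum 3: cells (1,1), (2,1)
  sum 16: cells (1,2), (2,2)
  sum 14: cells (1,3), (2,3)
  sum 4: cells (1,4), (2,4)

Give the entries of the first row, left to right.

2, 7, 6, 1

3 in 2 cells must be {1,2}; 16 in 2 cells must be {7,9}; 4 in 2 cells must be {1,3}.
Nothing is forced directly, so branch on (1,2), whose candidates are 7 or 9. If (1,2) = 9: then (1,3) would have to be in {1,2,4} for the 16 across but in {5,6,8,9} for the 14 down — contradiction. So (1,2) = 7.
(2,2) = 16 − 7 = 9 completes the 16 down.
Nothing is forced directly, so branch on (1,4), whose candidates are 1 or 3. If (1,4) = 3: that forces (1,3) = 5, after which (2,3) would have to be in {1,2,3,4,5,6,7,8} for the 21 across but in {9} for the 14 down — contradiction. So (1,4) = 1.
(1,1) = 2: the only remaining digit allowed by both the 16 across and the 3 down.
(1,3) = 16 − 10 = 6 completes the 16 across.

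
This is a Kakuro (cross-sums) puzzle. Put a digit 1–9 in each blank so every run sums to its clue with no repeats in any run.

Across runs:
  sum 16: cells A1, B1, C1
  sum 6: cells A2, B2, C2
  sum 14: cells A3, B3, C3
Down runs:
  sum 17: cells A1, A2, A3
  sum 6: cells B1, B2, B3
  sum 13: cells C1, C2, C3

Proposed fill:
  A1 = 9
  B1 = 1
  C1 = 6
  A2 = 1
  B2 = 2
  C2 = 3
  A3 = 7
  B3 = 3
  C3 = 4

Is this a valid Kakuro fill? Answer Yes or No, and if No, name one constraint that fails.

Across: 9+1+6=16; 1+2+3=6; 7+3+4=14. Down: 9+1+7=17; 1+2+3=6; 6+3+4=13. No digit repeats within any run.

Yes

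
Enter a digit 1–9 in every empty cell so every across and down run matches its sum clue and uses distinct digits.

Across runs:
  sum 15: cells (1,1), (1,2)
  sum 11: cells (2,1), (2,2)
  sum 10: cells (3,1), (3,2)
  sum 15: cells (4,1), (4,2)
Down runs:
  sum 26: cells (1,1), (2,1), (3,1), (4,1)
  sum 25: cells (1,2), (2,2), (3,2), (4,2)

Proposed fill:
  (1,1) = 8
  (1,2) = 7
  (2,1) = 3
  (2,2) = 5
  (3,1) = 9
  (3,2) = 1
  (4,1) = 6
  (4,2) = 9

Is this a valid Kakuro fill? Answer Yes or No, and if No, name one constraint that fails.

No — the down run (1,2)–(4,2) sums to 22, not 25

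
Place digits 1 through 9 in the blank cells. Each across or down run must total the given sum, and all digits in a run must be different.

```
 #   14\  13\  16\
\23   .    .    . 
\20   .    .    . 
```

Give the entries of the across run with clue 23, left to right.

6 8 9

23 in 3 cells must be {6,8,9}; 16 in 2 cells must be {7,9}.
The 23 across and the 16 down share only 9, so R1C3 = 9.
R2C3 = 16 − 9 = 7 completes the 16 down.
Nothing is forced directly, so branch on R1C1, whose candidates are 6 or 8. If R1C1 = 8: that forces R1C2 = 6, after which R2C1 would have to be in {4,5,8,9} for the 20 across but in {6} for the 14 down — contradiction. So R1C1 = 6.
R1C2 = 23 − 15 = 8 completes the 23 across.
R2C1 = 14 − 6 = 8 completes the 14 down.
R2C2 = 20 − 15 = 5 completes the 20 across.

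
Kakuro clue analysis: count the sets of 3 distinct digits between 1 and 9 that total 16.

3 distinct digits from 1–9 sum between 6 and 24.

8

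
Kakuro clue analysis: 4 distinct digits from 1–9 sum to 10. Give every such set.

{1,2,3,4}

4 distinct digits from 1–9 sum between 10 and 30.
Only one set works: {1,2,3,4}.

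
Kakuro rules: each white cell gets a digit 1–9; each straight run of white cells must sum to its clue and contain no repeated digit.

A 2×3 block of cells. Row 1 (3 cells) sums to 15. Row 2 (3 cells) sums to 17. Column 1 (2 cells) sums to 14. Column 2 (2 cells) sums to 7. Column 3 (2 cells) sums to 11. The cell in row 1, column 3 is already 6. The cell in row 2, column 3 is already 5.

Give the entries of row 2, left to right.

No cell is forced outright now. (2,1) can only be 8 or 9 (the digits allowed by both its 17 across and its 14 down). If (2,1) = 8: then (1,1) would have to be in {1,2,4,5,7,8} for the 15 across but in {6} for the 14 down — contradiction. So (2,1) = 9.
(1,1) = 14 − 9 = 5 completes the 14 down.
(1,2) = 15 − 11 = 4 completes the 15 across.
(2,2) = 17 − 14 = 3 completes the 17 across.

9, 3, 5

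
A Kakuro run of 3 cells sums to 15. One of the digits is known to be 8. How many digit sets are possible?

3

3 distinct digits from 1–9 sum between 6 and 24.
Keeping only sets containing 8.
Enumerating: {1,6,8}, {2,5,8}, {3,4,8}.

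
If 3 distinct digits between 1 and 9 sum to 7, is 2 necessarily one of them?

The only way to make 7 from 3 distinct digits is {1,2,4}, which contains 2.

Yes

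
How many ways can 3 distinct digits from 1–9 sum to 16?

8

3 distinct digits from 1–9 sum between 6 and 24.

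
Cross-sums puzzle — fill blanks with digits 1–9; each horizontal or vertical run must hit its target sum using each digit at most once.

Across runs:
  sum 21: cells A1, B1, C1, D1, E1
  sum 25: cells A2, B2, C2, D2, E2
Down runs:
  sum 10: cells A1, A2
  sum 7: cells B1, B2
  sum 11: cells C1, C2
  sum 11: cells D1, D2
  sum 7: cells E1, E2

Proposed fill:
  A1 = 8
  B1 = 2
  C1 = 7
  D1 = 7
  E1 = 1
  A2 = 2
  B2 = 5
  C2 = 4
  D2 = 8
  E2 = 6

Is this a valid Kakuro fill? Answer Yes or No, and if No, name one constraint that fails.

No — the down run D1–D2 sums to 15, not 11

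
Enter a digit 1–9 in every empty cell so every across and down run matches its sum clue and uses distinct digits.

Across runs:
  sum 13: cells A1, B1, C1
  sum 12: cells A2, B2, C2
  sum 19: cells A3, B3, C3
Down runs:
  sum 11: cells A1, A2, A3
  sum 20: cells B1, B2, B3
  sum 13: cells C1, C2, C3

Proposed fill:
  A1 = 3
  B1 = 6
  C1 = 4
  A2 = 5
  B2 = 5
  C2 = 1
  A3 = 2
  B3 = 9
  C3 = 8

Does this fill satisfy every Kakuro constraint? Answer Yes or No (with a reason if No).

No — the across run A2–C2 sums to 11, not 12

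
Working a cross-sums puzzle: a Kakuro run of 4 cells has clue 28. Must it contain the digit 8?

Every partition of 28 into 4 distinct digits includes 8: {4,7,8,9}, {5,6,8,9}.

Yes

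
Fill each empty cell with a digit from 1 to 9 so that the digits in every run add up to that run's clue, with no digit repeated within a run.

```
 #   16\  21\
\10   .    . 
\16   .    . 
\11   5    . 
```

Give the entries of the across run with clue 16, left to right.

9 7

16 in 2 cells must be {7,9}.
R3C2 = 11 − 5 = 6 completes the 11 across.
Given what's placed, R2C2 must be 7 to fit the 16 across and 21 down.
R1C2 = 21 − 13 = 8 completes the 21 down.
R2C1 = 16 − 7 = 9 completes the 16 across.
R1C1 = 10 − 8 = 2 completes the 10 across.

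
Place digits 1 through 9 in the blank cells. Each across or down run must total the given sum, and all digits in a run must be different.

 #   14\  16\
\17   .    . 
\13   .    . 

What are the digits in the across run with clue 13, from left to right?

6 7

17 in 2 cells must be {8,9}; 16 in 2 cells must be {7,9}.
The 17 across and the 16 down share only 9, so R1C2 = 9.
R2C2 = 16 − 9 = 7 completes the 16 down.
R1C1 = 17 − 9 = 8 completes the 17 across.
R2C1 = 13 − 7 = 6 completes the 13 across.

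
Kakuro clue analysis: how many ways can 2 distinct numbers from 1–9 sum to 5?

2 distinct digits from 1–9 sum between 3 and 17.
Enumerating: {1,4}, {2,3}.

2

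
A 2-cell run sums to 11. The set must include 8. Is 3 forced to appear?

The only way to make 11 from 2 distinct digits under that restriction is {3,8}, which contains 3.

Yes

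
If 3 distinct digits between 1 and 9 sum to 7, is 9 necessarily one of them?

No

The only way to make 7 from 3 distinct digits is {1,2,4}, which does not contain 9.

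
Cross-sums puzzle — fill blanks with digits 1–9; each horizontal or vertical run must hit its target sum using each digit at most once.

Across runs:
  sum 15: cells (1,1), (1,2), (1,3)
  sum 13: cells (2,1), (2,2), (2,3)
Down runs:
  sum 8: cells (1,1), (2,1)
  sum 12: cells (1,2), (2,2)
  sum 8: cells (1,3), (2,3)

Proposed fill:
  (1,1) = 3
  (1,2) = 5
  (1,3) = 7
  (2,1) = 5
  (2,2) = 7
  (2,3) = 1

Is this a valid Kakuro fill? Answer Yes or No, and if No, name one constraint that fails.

Across: 3+5+7=15; 5+7+1=13. Down: 3+5=8; 5+7=12; 7+1=8. No digit repeats within any run.

Yes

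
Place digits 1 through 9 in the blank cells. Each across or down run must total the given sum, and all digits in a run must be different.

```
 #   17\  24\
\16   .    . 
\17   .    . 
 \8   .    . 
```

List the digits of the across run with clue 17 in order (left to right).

9, 8

16 in 2 cells must be {7,9}; 17 in 2 cells must be {8,9}; 24 in 3 cells must be {7,8,9}.
The 8 across and the 24 down share only 7, so R3C2 = 7.
Given what's placed, R1C2 must be 9 to fit the 16 across and 24 down.
R2C2 = 24 − 16 = 8 completes the 24 down.
R3C1 = 8 − 7 = 1 completes the 8 across.
R1C1 = 16 − 9 = 7 completes the 16 across.
R2C1 = 17 − 8 = 9 completes the 17 across.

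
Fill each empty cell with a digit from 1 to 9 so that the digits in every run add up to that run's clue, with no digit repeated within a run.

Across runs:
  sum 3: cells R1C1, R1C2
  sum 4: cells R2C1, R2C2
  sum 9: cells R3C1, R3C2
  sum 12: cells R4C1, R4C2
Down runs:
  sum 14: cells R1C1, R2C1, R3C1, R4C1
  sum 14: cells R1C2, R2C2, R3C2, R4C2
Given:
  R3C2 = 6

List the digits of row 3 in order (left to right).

3, 6

3 in 2 cells must be {1,2}; 4 in 2 cells must be {1,3}.
R3C1 = 9 − 6 = 3 completes the 9 across.
R2C1 = 1: the only remaining digit allowed by both the 4 across and the 14 down.
R2C2 = 4 − 1 = 3 completes the 4 across.
Given what's placed, R4C2 must be 4 to fit the 12 across and 14 down.
R1C1 = 2: the only remaining digit allowed by both the 3 across and the 14 down.
R1C2 = 3 − 2 = 1 completes the 3 across.
R4C1 = 12 − 4 = 8 completes the 12 across.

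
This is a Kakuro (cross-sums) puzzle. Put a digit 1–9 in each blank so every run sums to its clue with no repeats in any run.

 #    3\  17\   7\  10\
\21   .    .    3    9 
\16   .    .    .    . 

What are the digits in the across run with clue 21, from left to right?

3 in 2 cells must be {1,2}; 17 in 2 cells must be {8,9}.
R1C2 = 8: the only remaining digit allowed by both the 21 across and the 17 down.
R2C2 = 17 − 8 = 9 completes the 17 down.
R2C3 = 7 − 3 = 4 completes the 7 down.
R2C4 = 10 − 9 = 1 completes the 10 down.
R1C1 = 21 − 20 = 1 completes the 21 across.
R2C1 = 16 − 14 = 2 completes the 16 across.

1, 8, 3, 9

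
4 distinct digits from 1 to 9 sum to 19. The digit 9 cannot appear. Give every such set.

4 distinct digits from 1–9 sum between 10 and 30.
Dropping sets that contain 9.

{1,3,7,8}; {1,4,6,8}; {1,5,6,7}; {2,3,6,8}; {2,4,5,8}; {2,4,6,7}; {3,4,5,7}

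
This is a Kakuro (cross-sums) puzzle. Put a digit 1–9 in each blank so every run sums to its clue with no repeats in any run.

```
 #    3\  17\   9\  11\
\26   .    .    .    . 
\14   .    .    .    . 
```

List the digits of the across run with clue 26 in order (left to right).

3 in 2 cells must be {1,2}; 17 in 2 cells must be {8,9}.
Only 2 fits R1C1 under both its across sum 26 and down sum 3.
R2C1 = 3 − 2 = 1 completes the 3 down.
Given what's placed, R2C2 must be 8 to fit the 14 across and 17 down.
R1C2 = 17 − 8 = 9 completes the 17 down.
No cell is forced outright now. R2C3 can only be 2 or 3 (the digits allowed by both its 14 across and its 9 down). If R2C3 = 3: then R1C3 would have to be in {7,8} for the 26 across but in {6} for the 9 down — contradiction. So R2C3 = 2.
R1C3 = 9 − 2 = 7 completes the 9 down.
R1C4 = 26 − 18 = 8 completes the 26 across.

2 9 7 8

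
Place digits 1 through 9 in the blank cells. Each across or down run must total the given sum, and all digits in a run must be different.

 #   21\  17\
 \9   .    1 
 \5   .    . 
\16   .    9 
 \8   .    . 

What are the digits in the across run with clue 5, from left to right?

16 in 2 cells must be {7,9}.
R1C1 = 9 − 1 = 8 completes the 9 across.
R3C1 = 16 − 9 = 7 completes the 16 across.
Nothing is forced directly, so branch on R2C1, whose candidates are 1 or 2 or 4. If R2C1 = 2: that forces R2C2 = 3, after which R4C1 would have to be in {1,2,3,5,6,7} for the 8 across but in {4} for the 21 down — contradiction. If R2C1 = 4: then R2C2 would have to be in {1} for the 5 across but in {2,3,4,5} for the 17 down — contradiction. So R2C1 = 1.
R2C2 = 5 − 1 = 4 completes the 5 across.
R4C1 = 21 − 16 = 5 completes the 21 down.
R4C2 = 8 − 5 = 3 completes the 8 across.

1 4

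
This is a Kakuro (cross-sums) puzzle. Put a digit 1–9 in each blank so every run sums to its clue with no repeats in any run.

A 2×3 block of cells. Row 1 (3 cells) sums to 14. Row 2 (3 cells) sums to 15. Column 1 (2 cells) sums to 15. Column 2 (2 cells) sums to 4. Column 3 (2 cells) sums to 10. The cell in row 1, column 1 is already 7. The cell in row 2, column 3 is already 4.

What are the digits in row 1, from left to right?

4 in 2 cells must be {1,3}.
(1,3) = 10 − 4 = 6 completes the 10 down.
(2,1) = 15 − 7 = 8 completes the 15 down.
(2,2) = 15 − 12 = 3 completes the 15 across.
(1,2) = 14 − 13 = 1 completes the 14 across.

7 1 6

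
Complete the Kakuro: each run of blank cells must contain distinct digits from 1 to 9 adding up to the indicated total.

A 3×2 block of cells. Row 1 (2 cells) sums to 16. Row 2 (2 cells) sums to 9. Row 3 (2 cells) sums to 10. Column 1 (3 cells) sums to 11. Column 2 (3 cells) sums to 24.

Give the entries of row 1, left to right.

7 9

16 in 2 cells must be {7,9}; 24 in 3 cells must be {7,8,9}.
The 16 across and the 11 down share only 7, so (1,1) = 7.
(1,2) = 16 − 7 = 9 completes the 16 across.
Nothing is forced directly, so branch on (2,1), whose candidates are 1 or 3. If (2,1) = 3: then (2,2) would have to be in {6} for the 9 across but in {7,8} for the 24 down — contradiction. So (2,1) = 1.
(2,2) = 9 − 1 = 8 completes the 9 across.
(3,1) = 11 − 8 = 3 completes the 11 down.
(3,2) = 10 − 3 = 7 completes the 10 across.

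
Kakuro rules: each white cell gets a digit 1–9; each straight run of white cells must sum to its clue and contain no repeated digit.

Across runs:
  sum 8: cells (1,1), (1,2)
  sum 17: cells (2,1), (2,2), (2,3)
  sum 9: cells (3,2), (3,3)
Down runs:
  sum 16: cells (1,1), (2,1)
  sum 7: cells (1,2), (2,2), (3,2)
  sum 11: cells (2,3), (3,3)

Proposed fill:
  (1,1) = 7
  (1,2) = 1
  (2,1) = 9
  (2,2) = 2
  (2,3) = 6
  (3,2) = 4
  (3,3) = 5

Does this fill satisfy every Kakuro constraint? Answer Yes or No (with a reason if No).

Yes

Across: 7+1=8; 9+2+6=17; 4+5=9. Down: 7+9=16; 1+2+4=7; 6+5=11. No digit repeats within any run.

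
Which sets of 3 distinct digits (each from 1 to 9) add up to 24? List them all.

3 distinct digits from 1–9 sum between 6 and 24.
Only one set works: {7,8,9}.

{7,8,9}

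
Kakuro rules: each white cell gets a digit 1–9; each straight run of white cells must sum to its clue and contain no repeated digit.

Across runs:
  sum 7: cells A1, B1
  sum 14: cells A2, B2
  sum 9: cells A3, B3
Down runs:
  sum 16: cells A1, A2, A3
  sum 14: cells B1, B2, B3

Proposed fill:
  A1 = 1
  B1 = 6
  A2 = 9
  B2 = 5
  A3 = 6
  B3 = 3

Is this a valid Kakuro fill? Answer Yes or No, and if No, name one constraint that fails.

Yes

Across: 1+6=7; 9+5=14; 6+3=9. Down: 1+9+6=16; 6+5+3=14. No digit repeats within any run.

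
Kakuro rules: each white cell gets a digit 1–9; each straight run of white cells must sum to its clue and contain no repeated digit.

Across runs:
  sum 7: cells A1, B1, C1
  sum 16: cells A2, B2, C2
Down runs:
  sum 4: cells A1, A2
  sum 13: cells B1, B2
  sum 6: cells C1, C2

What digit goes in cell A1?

1

7 in 3 cells must be {1,2,4}; 4 in 2 cells must be {1,3}.
The 7 across and the 4 down share only 1, so A1 = 1.
Given what's placed, B1 must be 4 to fit the 7 across and 13 down.
C1 = 7 − 5 = 2 completes the 7 across.
A2 = 4 − 1 = 3 completes the 4 down.
B2 = 13 − 4 = 9 completes the 13 down.
C2 = 16 − 12 = 4 completes the 16 across.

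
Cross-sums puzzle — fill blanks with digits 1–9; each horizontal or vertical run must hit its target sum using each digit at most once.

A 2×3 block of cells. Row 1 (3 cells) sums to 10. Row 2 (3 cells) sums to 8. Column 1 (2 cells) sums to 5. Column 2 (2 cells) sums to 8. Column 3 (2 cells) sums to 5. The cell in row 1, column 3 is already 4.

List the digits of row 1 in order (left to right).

1 5 4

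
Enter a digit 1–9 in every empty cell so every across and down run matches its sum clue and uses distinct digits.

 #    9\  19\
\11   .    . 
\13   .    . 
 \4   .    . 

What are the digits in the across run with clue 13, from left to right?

4 in 2 cells must be {1,3}.
The 4 across and the 19 down share only 3, so R3C2 = 3.
R3C1 = 4 − 3 = 1 completes the 4 across.
Nothing is forced directly, so branch on R1C2, whose candidates are 7 or 9. If R1C2 = 7: then R1C1 would have to be in {4} for the 11 across but in {2,3,5,6} for the 9 down — contradiction. So R1C2 = 9.
R1C1 = 11 − 9 = 2 completes the 11 across.
R2C1 = 9 − 3 = 6 completes the 9 down.
R2C2 = 13 − 6 = 7 completes the 13 across.

6 7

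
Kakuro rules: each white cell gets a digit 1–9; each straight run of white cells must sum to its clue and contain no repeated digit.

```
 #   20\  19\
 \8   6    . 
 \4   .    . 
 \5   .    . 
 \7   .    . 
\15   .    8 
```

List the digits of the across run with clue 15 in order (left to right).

7 8

4 in 2 cells must be {1,3}.
R1C2 = 8 − 6 = 2 completes the 8 across.
R5C1 = 15 − 8 = 7 completes the 15 across.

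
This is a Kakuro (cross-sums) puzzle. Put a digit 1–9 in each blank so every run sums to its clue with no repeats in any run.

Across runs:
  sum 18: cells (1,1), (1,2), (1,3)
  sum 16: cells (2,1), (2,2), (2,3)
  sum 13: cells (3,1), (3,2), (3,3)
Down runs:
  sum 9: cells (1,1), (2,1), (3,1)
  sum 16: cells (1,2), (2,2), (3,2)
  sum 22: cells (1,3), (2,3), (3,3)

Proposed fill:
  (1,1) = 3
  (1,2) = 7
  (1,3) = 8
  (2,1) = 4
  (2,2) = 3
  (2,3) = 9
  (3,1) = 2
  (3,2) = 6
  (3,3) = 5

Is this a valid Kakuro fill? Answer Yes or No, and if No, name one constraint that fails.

Across: 3+7+8=18; 4+3+9=16; 2+6+5=13. Down: 3+4+2=9; 7+3+6=16; 8+9+5=22. No digit repeats within any run.

Yes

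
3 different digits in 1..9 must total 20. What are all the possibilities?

{3,8,9}; {4,7,9}; {5,6,9}; {5,7,8}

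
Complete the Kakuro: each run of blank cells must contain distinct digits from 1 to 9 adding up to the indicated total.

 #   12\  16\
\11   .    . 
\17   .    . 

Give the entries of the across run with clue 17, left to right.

17 in 2 cells must be {8,9}; 16 in 2 cells must be {7,9}.
The 17 across and the 16 down share only 9, so R2C2 = 9.
R1C2 = 16 − 9 = 7 completes the 16 down.
R2C1 = 17 − 9 = 8 completes the 17 across.
R1C1 = 11 − 7 = 4 completes the 11 across.

8 9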